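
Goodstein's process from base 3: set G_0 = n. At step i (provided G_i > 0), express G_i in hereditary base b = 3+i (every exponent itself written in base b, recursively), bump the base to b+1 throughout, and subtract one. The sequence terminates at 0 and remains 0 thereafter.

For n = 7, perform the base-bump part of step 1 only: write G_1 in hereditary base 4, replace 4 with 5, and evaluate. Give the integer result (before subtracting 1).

10

i=0: 7 = 2·3 + 1 (b=3); 3→4: 2·4 + 1 = 9; 9−1 = 8
i=1: 8 = 2·4 (b=4); 4→5: 2·5 = 10; 10−1 = 9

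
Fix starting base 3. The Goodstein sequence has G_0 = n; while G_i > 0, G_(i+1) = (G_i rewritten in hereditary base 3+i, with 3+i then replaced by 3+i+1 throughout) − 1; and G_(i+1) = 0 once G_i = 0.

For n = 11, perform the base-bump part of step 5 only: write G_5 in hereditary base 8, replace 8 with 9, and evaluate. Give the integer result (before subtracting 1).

11 —HB3→ 3^2 + 2 —bump→ 4^2 + 2 = 18 —(−1)→ 17
17 —HB4→ 4^2 + 1 —bump→ 5^2 + 1 = 26 —(−1)→ 25
25 —HB5→ 5^2 —bump→ 6^2 = 36 —(−1)→ 35
35 —HB6→ 5·6 + 5 —bump→ 5·7 + 5 = 40 —(−1)→ 39
39 —HB7→ 5·7 + 4 —bump→ 5·8 + 4 = 44 —(−1)→ 43
43 —HB8→ 5·8 + 3 —bump→ 5·9 + 3 = 48 —(−1)→ 47

48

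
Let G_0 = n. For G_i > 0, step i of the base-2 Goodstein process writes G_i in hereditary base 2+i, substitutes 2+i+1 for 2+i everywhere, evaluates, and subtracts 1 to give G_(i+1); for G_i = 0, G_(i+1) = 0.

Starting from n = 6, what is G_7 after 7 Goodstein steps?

332147

step 0: 6 = 2^2 + 2; sub 3 for 2: 3^3 + 3; = 30; G_1 = 30−1 = 29
step 1: 29 = 3^3 + 2; sub 4 for 3: 4^4 + 2; = 258; G_2 = 258−1 = 257
step 2: 257 = 4^4 + 1; sub 5 for 4: 5^5 + 1; = 3126; G_3 = 3126−1 = 3125
step 3: 3125 = 5^5; sub 6 for 5: 6^6; = 46656; G_4 = 46656−1 = 46655
step 4: 46655 = 5·6^5 + 5·6^4 + 5·6^3 + 5·6^2 + 5·6 + 5; sub 7 for 6: 5·7^5 + 5·7^4 + 5·7^3 + 5·7^2 + 5·7 + 5; = 98040; G_5 = 98040−1 = 98039
step 5: 98039 = 5·7^5 + 5·7^4 + 5·7^3 + 5·7^2 + 5·7 + 4; sub 8 for 7: 5·8^5 + 5·8^4 + 5·8^3 + 5·8^2 + 5·8 + 4; = 187244; G_6 = 187244−1 = 187243
step 6: 187243 = 5·8^5 + 5·8^4 + 5·8^3 + 5·8^2 + 5·8 + 3; sub 9 for 8: 5·9^5 + 5·9^4 + 5·9^3 + 5·9^2 + 5·9 + 3; = 332148; G_7 = 332148−1 = 332147
step 7: 332147 = 5·9^5 + 5·9^4 + 5·9^3 + 5·9^2 + 5·9 + 2; sub 10 for 9: 5·10^5 + 5·10^4 + 5·10^3 + 5·10^2 + 5·10 + 2; = 555552; G_8 = 555552−1 = 555551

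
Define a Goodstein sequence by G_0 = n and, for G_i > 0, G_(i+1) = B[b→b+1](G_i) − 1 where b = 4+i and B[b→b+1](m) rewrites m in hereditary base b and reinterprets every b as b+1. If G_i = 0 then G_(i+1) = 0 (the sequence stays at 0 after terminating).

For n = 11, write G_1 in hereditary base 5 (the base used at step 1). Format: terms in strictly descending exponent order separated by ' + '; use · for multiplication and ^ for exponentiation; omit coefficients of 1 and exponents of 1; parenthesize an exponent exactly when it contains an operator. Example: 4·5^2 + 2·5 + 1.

base 4: 11 = 2·4 + 3; at 5: 2·5 + 3 = 13; next = 12
base 5: 12 = 2·5 + 2; at 6: 2·6 + 2 = 14; next = 13

2·5 + 2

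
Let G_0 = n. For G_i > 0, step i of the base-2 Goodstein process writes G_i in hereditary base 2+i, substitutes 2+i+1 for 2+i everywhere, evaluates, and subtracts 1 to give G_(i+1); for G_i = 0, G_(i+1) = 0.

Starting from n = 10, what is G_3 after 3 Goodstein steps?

step 0: 10 = 2^(2 + 1) + 2; sub 3 for 2: 3^(3 + 1) + 3; = 84; G_1 = 84−1 = 83
step 1: 83 = 3^(3 + 1) + 2; sub 4 for 3: 4^(4 + 1) + 2; = 1026; G_2 = 1026−1 = 1025
step 2: 1025 = 4^(4 + 1) + 1; sub 5 for 4: 5^(5 + 1) + 1; = 15626; G_3 = 15626−1 = 15625
step 3: 15625 = 5^(5 + 1); sub 6 for 5: 6^(6 + 1); = 279936; G_4 = 279936−1 = 279935

15625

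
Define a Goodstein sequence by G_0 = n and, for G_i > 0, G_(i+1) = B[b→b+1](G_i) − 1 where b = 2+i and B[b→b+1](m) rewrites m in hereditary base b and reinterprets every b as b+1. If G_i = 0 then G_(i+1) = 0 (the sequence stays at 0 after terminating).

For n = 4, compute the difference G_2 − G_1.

15

(0) 4|_2 = 2^2 ↦ 3^3|_3 = 27 ⇒ 26
(1) 26|_3 = 2·3^2 + 2·3 + 2 ↦ 2·4^2 + 2·4 + 2|_4 = 42 ⇒ 41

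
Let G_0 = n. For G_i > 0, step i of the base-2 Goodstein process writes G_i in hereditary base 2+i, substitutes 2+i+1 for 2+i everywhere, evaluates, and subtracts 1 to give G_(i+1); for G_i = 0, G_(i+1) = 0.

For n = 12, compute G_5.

12 —HB2→ 2^(2 + 1) + 2^2 —bump→ 3^(3 + 1) + 3^3 = 108 —(−1)→ 107
107 —HB3→ 3^(3 + 1) + 2·3^2 + 2·3 + 2 —bump→ 4^(4 + 1) + 2·4^2 + 2·4 + 2 = 1066 —(−1)→ 1065
1065 —HB4→ 4^(4 + 1) + 2·4^2 + 2·4 + 1 —bump→ 5^(5 + 1) + 2·5^2 + 2·5 + 1 = 15686 —(−1)→ 15685
15685 —HB5→ 5^(5 + 1) + 2·5^2 + 2·5 —bump→ 6^(6 + 1) + 2·6^2 + 2·6 = 280020 —(−1)→ 280019
280019 —HB6→ 6^(6 + 1) + 2·6^2 + 6 + 5 —bump→ 7^(7 + 1) + 2·7^2 + 7 + 5 = 5764911 —(−1)→ 5764910

5764910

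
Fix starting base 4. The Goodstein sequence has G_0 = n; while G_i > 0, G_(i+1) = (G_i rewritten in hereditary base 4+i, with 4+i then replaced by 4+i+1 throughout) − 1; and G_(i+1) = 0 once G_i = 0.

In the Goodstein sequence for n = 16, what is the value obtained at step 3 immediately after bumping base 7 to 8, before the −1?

34

G_0 = 16. HB_4(16) = 4^2. Bump = 25. G_1 = 24.
G_1 = 24. HB_5(24) = 4·5 + 4. Bump = 28. G_2 = 27.
G_2 = 27. HB_6(27) = 4·6 + 3. Bump = 31. G_3 = 30.
G_3 = 30. HB_7(30) = 4·7 + 2. Bump = 34. G_4 = 33.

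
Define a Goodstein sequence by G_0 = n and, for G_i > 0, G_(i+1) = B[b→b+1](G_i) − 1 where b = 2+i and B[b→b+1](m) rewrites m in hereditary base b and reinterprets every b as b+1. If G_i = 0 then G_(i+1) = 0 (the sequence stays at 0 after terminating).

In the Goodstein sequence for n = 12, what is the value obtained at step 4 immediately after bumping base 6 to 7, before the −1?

G_0 = 12. HB_2(12) = 2^(2 + 1) + 2^2. Bump = 108. G_1 = 107.
G_1 = 107. HB_3(107) = 3^(3 + 1) + 2·3^2 + 2·3 + 2. Bump = 1066. G_2 = 1065.
G_2 = 1065. HB_4(1065) = 4^(4 + 1) + 2·4^2 + 2·4 + 1. Bump = 15686. G_3 = 15685.
G_3 = 15685. HB_5(15685) = 5^(5 + 1) + 2·5^2 + 2·5. Bump = 280020. G_4 = 280019.

5764911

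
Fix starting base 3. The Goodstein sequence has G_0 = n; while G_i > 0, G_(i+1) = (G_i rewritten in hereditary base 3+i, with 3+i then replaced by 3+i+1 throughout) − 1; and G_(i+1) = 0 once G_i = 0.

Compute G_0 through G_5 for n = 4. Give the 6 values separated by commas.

[0] 4 ≡ 3 + 1 (base 3). Lift 4: 5. −1: 4.
[1] 4 ≡ 4 (base 4). Lift 5: 5. −1: 4.
[2] 4 ≡ 4 (base 5). Lift 6: 4. −1: 3.
[3] 3 ≡ 3 (base 6). Lift 7: 3. −1: 2.
[4] 2 ≡ 2 (base 7). Lift 8: 2. −1: 1.

4, 4, 4, 3, 2, 1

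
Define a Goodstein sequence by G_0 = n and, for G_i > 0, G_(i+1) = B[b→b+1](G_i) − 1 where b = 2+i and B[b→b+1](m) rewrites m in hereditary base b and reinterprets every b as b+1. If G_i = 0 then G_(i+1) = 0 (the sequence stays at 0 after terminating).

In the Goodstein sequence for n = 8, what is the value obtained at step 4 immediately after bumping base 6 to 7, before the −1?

1647196

i=0: 8 = 2^(2 + 1) (b=2); 2→3: 3^(3 + 1) = 81; 81−1 = 80
i=1: 80 = 2·3^3 + 2·3^2 + 2·3 + 2 (b=3); 3→4: 2·4^4 + 2·4^2 + 2·4 + 2 = 554; 554−1 = 553
i=2: 553 = 2·4^4 + 2·4^2 + 2·4 + 1 (b=4); 4→5: 2·5^5 + 2·5^2 + 2·5 + 1 = 6311; 6311−1 = 6310
i=3: 6310 = 2·5^5 + 2·5^2 + 2·5 (b=5); 5→6: 2·6^6 + 2·6^2 + 2·6 = 93396; 93396−1 = 93395
i=4: 93395 = 2·6^6 + 2·6^2 + 6 + 5 (b=6); 6→7: 2·7^7 + 2·7^2 + 7 + 5 = 1647196; 1647196−1 = 1647195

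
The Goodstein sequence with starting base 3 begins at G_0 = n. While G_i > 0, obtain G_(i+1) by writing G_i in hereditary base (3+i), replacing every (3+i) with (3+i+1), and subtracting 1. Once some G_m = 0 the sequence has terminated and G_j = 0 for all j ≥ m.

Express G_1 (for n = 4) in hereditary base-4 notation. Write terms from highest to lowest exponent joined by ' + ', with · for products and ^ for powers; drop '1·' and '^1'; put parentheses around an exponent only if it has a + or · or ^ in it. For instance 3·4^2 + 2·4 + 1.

G_0 = 4. HB_3(4) = 3 + 1. Bump = 5. G_1 = 4.
G_1 = 4. HB_4(4) = 4. Bump = 5. G_2 = 4.

4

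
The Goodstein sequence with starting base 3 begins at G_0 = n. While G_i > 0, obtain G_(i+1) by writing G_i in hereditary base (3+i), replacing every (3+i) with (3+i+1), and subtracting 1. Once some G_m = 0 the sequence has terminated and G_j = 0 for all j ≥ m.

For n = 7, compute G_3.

9

i=0: 7 = 2·3 + 1 (b=3); 3→4: 2·4 + 1 = 9; 9−1 = 8
i=1: 8 = 2·4 (b=4); 4→5: 2·5 = 10; 10−1 = 9
i=2: 9 = 5 + 4 (b=5); 5→6: 6 + 4 = 10; 10−1 = 9
i=3: 9 = 6 + 3 (b=6); 6→7: 7 + 3 = 10; 10−1 = 9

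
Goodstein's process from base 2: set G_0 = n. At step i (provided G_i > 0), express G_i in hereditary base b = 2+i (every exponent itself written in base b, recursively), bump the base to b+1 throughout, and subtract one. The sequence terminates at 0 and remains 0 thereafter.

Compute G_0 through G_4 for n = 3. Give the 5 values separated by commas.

step 0: 3 = 2 + 1; sub 3 for 2: 3 + 1; = 4; G_1 = 4−1 = 3
step 1: 3 = 3; sub 4 for 3: 4; = 4; G_2 = 4−1 = 3
step 2: 3 = 3; sub 5 for 4: 3; = 3; G_3 = 3−1 = 2
step 3: 2 = 2; sub 6 for 5: 2; = 2; G_4 = 2−1 = 1

3, 3, 3, 2, 1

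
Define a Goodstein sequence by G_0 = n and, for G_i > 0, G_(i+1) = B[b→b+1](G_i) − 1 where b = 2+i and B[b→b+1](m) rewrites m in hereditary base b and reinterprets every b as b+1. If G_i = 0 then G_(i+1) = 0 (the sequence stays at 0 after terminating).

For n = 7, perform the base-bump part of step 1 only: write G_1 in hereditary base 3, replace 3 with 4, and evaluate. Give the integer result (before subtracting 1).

260

(0) 7|_2 = 2^2 + 2 + 1 ↦ 3^3 + 3 + 1|_3 = 31 ⇒ 30
(1) 30|_3 = 3^3 + 3 ↦ 4^4 + 4|_4 = 260 ⇒ 259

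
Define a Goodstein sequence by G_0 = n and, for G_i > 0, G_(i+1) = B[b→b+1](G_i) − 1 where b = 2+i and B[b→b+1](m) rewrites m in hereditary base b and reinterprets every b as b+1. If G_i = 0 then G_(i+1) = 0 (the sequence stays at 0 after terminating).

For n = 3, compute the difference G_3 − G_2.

(0) 3|_2 = 2 + 1 ↦ 3 + 1|_3 = 4 ⇒ 3
(1) 3|_3 = 3 ↦ 4|_4 = 4 ⇒ 3
(2) 3|_4 = 3 ↦ 3|_5 = 3 ⇒ 2

-1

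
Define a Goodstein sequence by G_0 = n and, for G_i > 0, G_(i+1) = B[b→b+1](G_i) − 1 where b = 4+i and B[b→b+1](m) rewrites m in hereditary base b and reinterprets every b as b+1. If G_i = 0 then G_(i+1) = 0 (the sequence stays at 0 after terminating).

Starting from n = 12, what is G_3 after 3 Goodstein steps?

16

step 0: 12 = 3·4; sub 5 for 4: 3·5; = 15; G_1 = 15−1 = 14
step 1: 14 = 2·5 + 4; sub 6 for 5: 2·6 + 4; = 16; G_2 = 16−1 = 15
step 2: 15 = 2·6 + 3; sub 7 for 6: 2·7 + 3; = 17; G_3 = 17−1 = 16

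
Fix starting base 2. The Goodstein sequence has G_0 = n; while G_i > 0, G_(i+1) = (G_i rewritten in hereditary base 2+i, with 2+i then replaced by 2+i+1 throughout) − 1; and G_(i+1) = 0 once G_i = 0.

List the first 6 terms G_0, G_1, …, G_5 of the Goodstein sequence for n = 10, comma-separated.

i=0: 10 = 2^(2 + 1) + 2 (b=2); 2→3: 3^(3 + 1) + 3 = 84; 84−1 = 83
i=1: 83 = 3^(3 + 1) + 2 (b=3); 3→4: 4^(4 + 1) + 2 = 1026; 1026−1 = 1025
i=2: 1025 = 4^(4 + 1) + 1 (b=4); 4→5: 5^(5 + 1) + 1 = 15626; 15626−1 = 15625
i=3: 15625 = 5^(5 + 1) (b=5); 5→6: 6^(6 + 1) = 279936; 279936−1 = 279935
i=4: 279935 = 5·6^6 + 5·6^5 + 5·6^4 + 5·6^3 + 5·6^2 + 5·6 + 5 (b=6); 6→7: 5·7^7 + 5·7^5 + 5·7^4 + 5·7^3 + 5·7^2 + 5·7 + 5 = 4215755; 4215755−1 = 4215754

10, 83, 1025, 15625, 279935, 4215754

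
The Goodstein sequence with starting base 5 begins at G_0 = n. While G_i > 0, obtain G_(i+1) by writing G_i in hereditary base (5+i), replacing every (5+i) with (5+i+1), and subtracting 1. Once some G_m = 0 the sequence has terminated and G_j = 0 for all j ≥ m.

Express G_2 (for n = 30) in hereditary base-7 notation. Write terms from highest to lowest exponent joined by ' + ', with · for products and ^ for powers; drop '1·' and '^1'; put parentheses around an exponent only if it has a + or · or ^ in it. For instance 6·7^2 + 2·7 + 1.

7^2 + 4

[0] 30 ≡ 5^2 + 5 (base 5). Lift 6: 42. −1: 41.
[1] 41 ≡ 6^2 + 5 (base 6). Lift 7: 54. −1: 53.
[2] 53 ≡ 7^2 + 4 (base 7). Lift 8: 68. −1: 67.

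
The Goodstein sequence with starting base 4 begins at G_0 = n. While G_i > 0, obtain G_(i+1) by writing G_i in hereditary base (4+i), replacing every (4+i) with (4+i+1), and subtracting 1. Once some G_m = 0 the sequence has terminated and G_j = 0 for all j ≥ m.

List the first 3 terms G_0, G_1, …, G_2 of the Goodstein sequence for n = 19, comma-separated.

19, 27, 37

[0] 19 ≡ 4^2 + 3 (base 4). Lift 5: 28. −1: 27.
[1] 27 ≡ 5^2 + 2 (base 5). Lift 6: 38. −1: 37.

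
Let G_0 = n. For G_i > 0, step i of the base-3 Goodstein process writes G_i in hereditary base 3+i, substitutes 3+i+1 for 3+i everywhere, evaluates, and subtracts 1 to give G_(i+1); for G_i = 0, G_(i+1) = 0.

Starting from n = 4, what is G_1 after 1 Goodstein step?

4 —HB3→ 3 + 1 —bump→ 4 + 1 = 5 —(−1)→ 4
4 —HB4→ 4 —bump→ 5 = 5 —(−1)→ 4

4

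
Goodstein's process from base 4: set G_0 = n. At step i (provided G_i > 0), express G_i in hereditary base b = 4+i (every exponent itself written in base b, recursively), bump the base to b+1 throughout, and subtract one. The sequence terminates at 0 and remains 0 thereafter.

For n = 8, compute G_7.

8

G_0=8  [base 4] 2·4  →[4↦5]→  2·5 = 10  −1 ⇒ G_1=9
G_1=9  [base 5] 5 + 4  →[5↦6]→  6 + 4 = 10  −1 ⇒ G_2=9
G_2=9  [base 6] 6 + 3  →[6↦7]→  7 + 3 = 10  −1 ⇒ G_3=9
G_3=9  [base 7] 7 + 2  →[7↦8]→  8 + 2 = 10  −1 ⇒ G_4=9
G_4=9  [base 8] 8 + 1  →[8↦9]→  9 + 1 = 10  −1 ⇒ G_5=9
G_5=9  [base 9] 9  →[9↦10]→  10 = 10  −1 ⇒ G_6=9
G_6=9  [base 10] 9  →[10↦11]→  9 = 9  −1 ⇒ G_7=8
G_7=8  [base 11] 8  →[11↦12]→  8 = 8  −1 ⇒ G_8=7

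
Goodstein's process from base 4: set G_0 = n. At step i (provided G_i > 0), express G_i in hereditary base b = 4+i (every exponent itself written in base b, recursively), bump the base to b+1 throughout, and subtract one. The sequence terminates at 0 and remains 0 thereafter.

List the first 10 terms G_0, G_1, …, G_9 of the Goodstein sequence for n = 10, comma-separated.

10, 11, 12, 13, 13, 13, 13, 13, 13, 13

(0) 10|_4 = 2·4 + 2 ↦ 2·5 + 2|_5 = 12 ⇒ 11
(1) 11|_5 = 2·5 + 1 ↦ 2·6 + 1|_6 = 13 ⇒ 12
(2) 12|_6 = 2·6 ↦ 2·7|_7 = 14 ⇒ 13
(3) 13|_7 = 7 + 6 ↦ 8 + 6|_8 = 14 ⇒ 13
(4) 13|_8 = 8 + 5 ↦ 9 + 5|_9 = 14 ⇒ 13
(5) 13|_9 = 9 + 4 ↦ 10 + 4|_10 = 14 ⇒ 13
(6) 13|_10 = 10 + 3 ↦ 11 + 3|_11 = 14 ⇒ 13
(7) 13|_11 = 11 + 2 ↦ 12 + 2|_12 = 14 ⇒ 13
(8) 13|_12 = 12 + 1 ↦ 13 + 1|_13 = 14 ⇒ 13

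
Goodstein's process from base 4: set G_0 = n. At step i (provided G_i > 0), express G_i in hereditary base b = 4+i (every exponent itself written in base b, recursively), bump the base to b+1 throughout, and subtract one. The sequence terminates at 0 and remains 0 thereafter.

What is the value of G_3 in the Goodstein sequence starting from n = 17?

39

G_0=17  [base 4] 4^2 + 1  →[4↦5]→  5^2 + 1 = 26  −1 ⇒ G_1=25
G_1=25  [base 5] 5^2  →[5↦6]→  6^2 = 36  −1 ⇒ G_2=35
G_2=35  [base 6] 5·6 + 5  →[6↦7]→  5·7 + 5 = 40  −1 ⇒ G_3=39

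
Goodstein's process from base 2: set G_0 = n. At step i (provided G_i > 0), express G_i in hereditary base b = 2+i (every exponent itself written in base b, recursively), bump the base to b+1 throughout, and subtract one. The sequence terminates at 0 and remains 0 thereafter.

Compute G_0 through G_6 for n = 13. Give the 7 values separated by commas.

13, 108, 1279, 16092, 280711, 5765998, 134219479

G_0=13  [base 2] 2^(2 + 1) + 2^2 + 1  →[2↦3]→  3^(3 + 1) + 3^3 + 1 = 109  −1 ⇒ G_1=108
G_1=108  [base 3] 3^(3 + 1) + 3^3  →[3↦4]→  4^(4 + 1) + 4^4 = 1280  −1 ⇒ G_2=1279
G_2=1279  [base 4] 4^(4 + 1) + 3·4^3 + 3·4^2 + 3·4 + 3  →[4↦5]→  5^(5 + 1) + 3·5^3 + 3·5^2 + 3·5 + 3 = 16093  −1 ⇒ G_3=16092
G_3=16092  [base 5] 5^(5 + 1) + 3·5^3 + 3·5^2 + 3·5 + 2  →[5↦6]→  6^(6 + 1) + 3·6^3 + 3·6^2 + 3·6 + 2 = 280712  −1 ⇒ G_4=280711
G_4=280711  [base 6] 6^(6 + 1) + 3·6^3 + 3·6^2 + 3·6 + 1  →[6↦7]→  7^(7 + 1) + 3·7^3 + 3·7^2 + 3·7 + 1 = 5765999  −1 ⇒ G_5=5765998
G_5=5765998  [base 7] 7^(7 + 1) + 3·7^3 + 3·7^2 + 3·7  →[7↦8]→  8^(8 + 1) + 3·8^3 + 3·8^2 + 3·8 = 134219480  −1 ⇒ G_6=134219479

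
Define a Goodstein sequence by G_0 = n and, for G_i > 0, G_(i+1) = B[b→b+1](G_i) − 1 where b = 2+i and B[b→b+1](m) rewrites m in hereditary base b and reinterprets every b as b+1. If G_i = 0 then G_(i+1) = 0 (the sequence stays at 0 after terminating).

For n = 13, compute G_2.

1279

G_0 = 13. HB_2(13) = 2^(2 + 1) + 2^2 + 1. Bump = 109. G_1 = 108.
G_1 = 108. HB_3(108) = 3^(3 + 1) + 3^3. Bump = 1280. G_2 = 1279.
G_2 = 1279. HB_4(1279) = 4^(4 + 1) + 3·4^3 + 3·4^2 + 3·4 + 3. Bump = 16093. G_3 = 16092.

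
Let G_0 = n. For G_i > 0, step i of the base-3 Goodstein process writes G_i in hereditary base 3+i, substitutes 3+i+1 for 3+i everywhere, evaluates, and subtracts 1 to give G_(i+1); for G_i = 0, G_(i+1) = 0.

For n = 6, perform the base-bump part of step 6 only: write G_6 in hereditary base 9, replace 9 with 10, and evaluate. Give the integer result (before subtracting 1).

6

i=0: 6 = 2·3 (b=3); 3→4: 2·4 = 8; 8−1 = 7
i=1: 7 = 4 + 3 (b=4); 4→5: 5 + 3 = 8; 8−1 = 7
i=2: 7 = 5 + 2 (b=5); 5→6: 6 + 2 = 8; 8−1 = 7
i=3: 7 = 6 + 1 (b=6); 6→7: 7 + 1 = 8; 8−1 = 7
i=4: 7 = 7 (b=7); 7→8: 8 = 8; 8−1 = 7
i=5: 7 = 7 (b=8); 8→9: 7 = 7; 7−1 = 6
i=6: 6 = 6 (b=9); 9→10: 6 = 6; 6−1 = 5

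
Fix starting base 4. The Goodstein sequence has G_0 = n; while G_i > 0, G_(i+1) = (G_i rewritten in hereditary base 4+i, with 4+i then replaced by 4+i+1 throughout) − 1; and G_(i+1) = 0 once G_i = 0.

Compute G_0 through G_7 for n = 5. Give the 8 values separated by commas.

5, 5, 5, 4, 3, 2, 1, 0

G_0=5  [base 4] 4 + 1  →[4↦5]→  5 + 1 = 6  −1 ⇒ G_1=5
G_1=5  [base 5] 5  →[5↦6]→  6 = 6  −1 ⇒ G_2=5
G_2=5  [base 6] 5  →[6↦7]→  5 = 5  −1 ⇒ G_3=4
G_3=4  [base 7] 4  →[7↦8]→  4 = 4  −1 ⇒ G_4=3
G_4=3  [base 8] 3  →[8↦9]→  3 = 3  −1 ⇒ G_5=2
G_5=2  [base 9] 2  →[9↦10]→  2 = 2  −1 ⇒ G_6=1
G_6=1  [base 10] 1  →[10↦11]→  1 = 1  −1 ⇒ G_7=0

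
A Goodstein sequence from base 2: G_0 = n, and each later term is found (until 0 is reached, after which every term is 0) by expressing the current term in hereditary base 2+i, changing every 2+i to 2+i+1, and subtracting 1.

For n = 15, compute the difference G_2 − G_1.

1172

G_0=15  [base 2] 2^(2 + 1) + 2^2 + 2 + 1  →[2↦3]→  3^(3 + 1) + 3^3 + 3 + 1 = 112  −1 ⇒ G_1=111
G_1=111  [base 3] 3^(3 + 1) + 3^3 + 3  →[3↦4]→  4^(4 + 1) + 4^4 + 4 = 1284  −1 ⇒ G_2=1283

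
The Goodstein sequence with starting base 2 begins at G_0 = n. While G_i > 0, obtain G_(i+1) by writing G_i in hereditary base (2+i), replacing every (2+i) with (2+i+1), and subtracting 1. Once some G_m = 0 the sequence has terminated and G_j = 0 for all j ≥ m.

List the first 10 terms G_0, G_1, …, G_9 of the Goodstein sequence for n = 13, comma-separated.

13, 108, 1279, 16092, 280711, 5765998, 134219479, 3486786855, 100000003325, 3138428381103

base 2: 13 = 2^(2 + 1) + 2^2 + 1; at 3: 3^(3 + 1) + 3^3 + 1 = 109; next = 108
base 3: 108 = 3^(3 + 1) + 3^3; at 4: 4^(4 + 1) + 4^4 = 1280; next = 1279
base 4: 1279 = 4^(4 + 1) + 3·4^3 + 3·4^2 + 3·4 + 3; at 5: 5^(5 + 1) + 3·5^3 + 3·5^2 + 3·5 + 3 = 16093; next = 16092
base 5: 16092 = 5^(5 + 1) + 3·5^3 + 3·5^2 + 3·5 + 2; at 6: 6^(6 + 1) + 3·6^3 + 3·6^2 + 3·6 + 2 = 280712; next = 280711
base 6: 280711 = 6^(6 + 1) + 3·6^3 + 3·6^2 + 3·6 + 1; at 7: 7^(7 + 1) + 3·7^3 + 3·7^2 + 3·7 + 1 = 5765999; next = 5765998
base 7: 5765998 = 7^(7 + 1) + 3·7^3 + 3·7^2 + 3·7; at 8: 8^(8 + 1) + 3·8^3 + 3·8^2 + 3·8 = 134219480; next = 134219479
base 8: 134219479 = 8^(8 + 1) + 3·8^3 + 3·8^2 + 2·8 + 7; at 9: 9^(9 + 1) + 3·9^3 + 3·9^2 + 2·9 + 7 = 3486786856; next = 3486786855
base 9: 3486786855 = 9^(9 + 1) + 3·9^3 + 3·9^2 + 2·9 + 6; at 10: 10^(10 + 1) + 3·10^3 + 3·10^2 + 2·10 + 6 = 100000003326; next = 100000003325
base 10: 100000003325 = 10^(10 + 1) + 3·10^3 + 3·10^2 + 2·10 + 5; at 11: 11^(11 + 1) + 3·11^3 + 3·11^2 + 2·11 + 5 = 3138428381104; next = 3138428381103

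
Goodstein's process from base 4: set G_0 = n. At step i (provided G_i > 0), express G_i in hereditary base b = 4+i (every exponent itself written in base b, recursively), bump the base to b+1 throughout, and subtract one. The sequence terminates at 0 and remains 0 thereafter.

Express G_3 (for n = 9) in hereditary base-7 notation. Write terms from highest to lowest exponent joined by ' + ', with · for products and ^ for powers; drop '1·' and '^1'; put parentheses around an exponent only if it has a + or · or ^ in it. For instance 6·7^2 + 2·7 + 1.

7 + 4

G_0=9  [base 4] 2·4 + 1  →[4↦5]→  2·5 + 1 = 11  −1 ⇒ G_1=10
G_1=10  [base 5] 2·5  →[5↦6]→  2·6 = 12  −1 ⇒ G_2=11
G_2=11  [base 6] 6 + 5  →[6↦7]→  7 + 5 = 12  −1 ⇒ G_3=11
G_3=11  [base 7] 7 + 4  →[7↦8]→  8 + 4 = 12  −1 ⇒ G_4=11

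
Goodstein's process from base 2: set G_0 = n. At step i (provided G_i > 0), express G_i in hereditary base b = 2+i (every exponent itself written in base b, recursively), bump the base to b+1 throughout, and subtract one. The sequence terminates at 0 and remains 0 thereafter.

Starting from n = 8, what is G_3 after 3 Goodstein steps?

6310

8 —HB2→ 2^(2 + 1) —bump→ 3^(3 + 1) = 81 —(−1)→ 80
80 —HB3→ 2·3^3 + 2·3^2 + 2·3 + 2 —bump→ 2·4^4 + 2·4^2 + 2·4 + 2 = 554 —(−1)→ 553
553 —HB4→ 2·4^4 + 2·4^2 + 2·4 + 1 —bump→ 2·5^5 + 2·5^2 + 2·5 + 1 = 6311 —(−1)→ 6310
6310 —HB5→ 2·5^5 + 2·5^2 + 2·5 —bump→ 2·6^6 + 2·6^2 + 2·6 = 93396 —(−1)→ 93395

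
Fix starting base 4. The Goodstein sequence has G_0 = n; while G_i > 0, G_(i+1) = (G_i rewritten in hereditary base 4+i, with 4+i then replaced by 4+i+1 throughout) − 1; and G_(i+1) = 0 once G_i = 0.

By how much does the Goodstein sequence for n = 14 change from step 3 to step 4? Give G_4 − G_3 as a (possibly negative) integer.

1

i=0: 14 = 3·4 + 2 (b=4); 4→5: 3·5 + 2 = 17; 17−1 = 16
i=1: 16 = 3·5 + 1 (b=5); 5→6: 3·6 + 1 = 19; 19−1 = 18
i=2: 18 = 3·6 (b=6); 6→7: 3·7 = 21; 21−1 = 20
i=3: 20 = 2·7 + 6 (b=7); 7→8: 2·8 + 6 = 22; 22−1 = 21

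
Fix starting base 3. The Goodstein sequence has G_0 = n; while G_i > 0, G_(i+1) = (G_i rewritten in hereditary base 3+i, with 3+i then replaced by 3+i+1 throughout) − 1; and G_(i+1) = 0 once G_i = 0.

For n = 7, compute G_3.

base 3: 7 = 2·3 + 1; at 4: 2·4 + 1 = 9; next = 8
base 4: 8 = 2·4; at 5: 2·5 = 10; next = 9
base 5: 9 = 5 + 4; at 6: 6 + 4 = 10; next = 9

9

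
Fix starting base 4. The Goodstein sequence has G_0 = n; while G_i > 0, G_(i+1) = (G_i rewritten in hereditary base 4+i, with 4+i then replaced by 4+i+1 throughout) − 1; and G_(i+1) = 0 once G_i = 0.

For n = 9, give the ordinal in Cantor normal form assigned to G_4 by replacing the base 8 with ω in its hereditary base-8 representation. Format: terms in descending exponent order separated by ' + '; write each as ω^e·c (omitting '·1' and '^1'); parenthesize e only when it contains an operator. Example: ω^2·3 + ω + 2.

ω + 3

[0] 9 ≡ 2·4 + 1 (base 4). Lift 5: 11. −1: 10.
[1] 10 ≡ 2·5 (base 5). Lift 6: 12. −1: 11.
[2] 11 ≡ 6 + 5 (base 6). Lift 7: 12. −1: 11.
[3] 11 ≡ 7 + 4 (base 7). Lift 8: 12. −1: 11.
[4] 11 ≡ 8 + 3 (base 8). Lift 9: 12. −1: 11.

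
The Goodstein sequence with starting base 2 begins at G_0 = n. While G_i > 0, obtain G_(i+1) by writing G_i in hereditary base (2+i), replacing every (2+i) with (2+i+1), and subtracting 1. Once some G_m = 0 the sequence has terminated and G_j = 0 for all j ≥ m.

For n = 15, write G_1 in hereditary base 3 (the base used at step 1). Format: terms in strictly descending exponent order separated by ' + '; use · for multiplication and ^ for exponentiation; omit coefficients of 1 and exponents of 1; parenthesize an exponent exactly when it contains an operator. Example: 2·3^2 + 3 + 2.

3^(3 + 1) + 3^3 + 3

(0) 15|_2 = 2^(2 + 1) + 2^2 + 2 + 1 ↦ 3^(3 + 1) + 3^3 + 3 + 1|_3 = 112 ⇒ 111
(1) 111|_3 = 3^(3 + 1) + 3^3 + 3 ↦ 4^(4 + 1) + 4^4 + 4|_4 = 1284 ⇒ 1283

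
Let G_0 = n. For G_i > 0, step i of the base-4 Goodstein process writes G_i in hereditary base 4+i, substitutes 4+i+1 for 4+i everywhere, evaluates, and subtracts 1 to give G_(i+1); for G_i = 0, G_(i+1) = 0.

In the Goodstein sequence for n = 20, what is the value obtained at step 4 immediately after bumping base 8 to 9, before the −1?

G_0=20  [base 4] 4^2 + 4  →[4↦5]→  5^2 + 5 = 30  −1 ⇒ G_1=29
G_1=29  [base 5] 5^2 + 4  →[5↦6]→  6^2 + 4 = 40  −1 ⇒ G_2=39
G_2=39  [base 6] 6^2 + 3  →[6↦7]→  7^2 + 3 = 52  −1 ⇒ G_3=51
G_3=51  [base 7] 7^2 + 2  →[7↦8]→  8^2 + 2 = 66  −1 ⇒ G_4=65
G_4=65  [base 8] 8^2 + 1  →[8↦9]→  9^2 + 1 = 82  −1 ⇒ G_5=81

82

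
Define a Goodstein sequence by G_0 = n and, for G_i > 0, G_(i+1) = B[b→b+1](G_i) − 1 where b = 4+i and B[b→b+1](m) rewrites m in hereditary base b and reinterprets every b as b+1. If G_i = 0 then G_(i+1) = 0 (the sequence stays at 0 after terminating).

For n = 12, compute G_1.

14

G_0 = 12. HB_4(12) = 3·4. Bump = 15. G_1 = 14.
G_1 = 14. HB_5(14) = 2·5 + 4. Bump = 16. G_2 = 15.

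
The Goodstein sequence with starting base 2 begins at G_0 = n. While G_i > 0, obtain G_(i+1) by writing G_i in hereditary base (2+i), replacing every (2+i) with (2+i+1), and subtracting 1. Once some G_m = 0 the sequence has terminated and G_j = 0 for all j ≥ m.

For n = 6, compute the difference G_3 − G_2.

step 0: 6 = 2^2 + 2; sub 3 for 2: 3^3 + 3; = 30; G_1 = 30−1 = 29
step 1: 29 = 3^3 + 2; sub 4 for 3: 4^4 + 2; = 258; G_2 = 258−1 = 257
step 2: 257 = 4^4 + 1; sub 5 for 4: 5^5 + 1; = 3126; G_3 = 3126−1 = 3125

2868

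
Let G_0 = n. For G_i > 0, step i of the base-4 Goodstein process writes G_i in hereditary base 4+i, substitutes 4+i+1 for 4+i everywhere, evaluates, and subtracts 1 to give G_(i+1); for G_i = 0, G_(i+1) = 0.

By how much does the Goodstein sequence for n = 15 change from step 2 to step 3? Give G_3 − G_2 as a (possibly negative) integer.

2

base 4: 15 = 3·4 + 3; at 5: 3·5 + 3 = 18; next = 17
base 5: 17 = 3·5 + 2; at 6: 3·6 + 2 = 20; next = 19
base 6: 19 = 3·6 + 1; at 7: 3·7 + 1 = 22; next = 21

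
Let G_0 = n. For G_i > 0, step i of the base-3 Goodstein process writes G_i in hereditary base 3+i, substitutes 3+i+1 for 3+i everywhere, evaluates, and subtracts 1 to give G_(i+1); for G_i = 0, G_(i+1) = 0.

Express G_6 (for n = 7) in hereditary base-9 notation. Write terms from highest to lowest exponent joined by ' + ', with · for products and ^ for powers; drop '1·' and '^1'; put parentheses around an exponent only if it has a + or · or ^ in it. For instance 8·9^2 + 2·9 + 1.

9

7 —HB3→ 2·3 + 1 —bump→ 2·4 + 1 = 9 —(−1)→ 8
8 —HB4→ 2·4 —bump→ 2·5 = 10 —(−1)→ 9
9 —HB5→ 5 + 4 —bump→ 6 + 4 = 10 —(−1)→ 9
9 —HB6→ 6 + 3 —bump→ 7 + 3 = 10 —(−1)→ 9
9 —HB7→ 7 + 2 —bump→ 8 + 2 = 10 —(−1)→ 9
9 —HB8→ 8 + 1 —bump→ 9 + 1 = 10 —(−1)→ 9
9 —HB9→ 9 —bump→ 10 = 10 —(−1)→ 9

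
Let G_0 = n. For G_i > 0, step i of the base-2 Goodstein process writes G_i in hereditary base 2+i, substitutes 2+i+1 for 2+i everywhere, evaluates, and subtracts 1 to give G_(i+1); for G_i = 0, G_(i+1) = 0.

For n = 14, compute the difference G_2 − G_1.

1171

i=0: 14 = 2^(2 + 1) + 2^2 + 2 (b=2); 2→3: 3^(3 + 1) + 3^3 + 3 = 111; 111−1 = 110
i=1: 110 = 3^(3 + 1) + 3^3 + 2 (b=3); 3→4: 4^(4 + 1) + 4^4 + 2 = 1282; 1282−1 = 1281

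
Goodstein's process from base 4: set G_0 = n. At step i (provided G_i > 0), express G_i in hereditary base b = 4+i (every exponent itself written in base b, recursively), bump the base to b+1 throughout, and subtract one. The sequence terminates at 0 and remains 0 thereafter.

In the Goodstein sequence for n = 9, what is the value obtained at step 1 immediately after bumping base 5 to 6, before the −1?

G_0 = 9. HB_4(9) = 2·4 + 1. Bump = 11. G_1 = 10.
G_1 = 10. HB_5(10) = 2·5. Bump = 12. G_2 = 11.

12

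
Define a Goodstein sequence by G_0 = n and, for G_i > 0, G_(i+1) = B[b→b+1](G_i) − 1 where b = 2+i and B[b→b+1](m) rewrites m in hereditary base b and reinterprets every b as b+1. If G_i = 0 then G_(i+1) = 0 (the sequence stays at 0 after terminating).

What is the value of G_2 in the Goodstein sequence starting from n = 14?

G_0=14  [base 2] 2^(2 + 1) + 2^2 + 2  →[2↦3]→  3^(3 + 1) + 3^3 + 3 = 111  −1 ⇒ G_1=110
G_1=110  [base 3] 3^(3 + 1) + 3^3 + 2  →[3↦4]→  4^(4 + 1) + 4^4 + 2 = 1282  −1 ⇒ G_2=1281
G_2=1281  [base 4] 4^(4 + 1) + 4^4 + 1  →[4↦5]→  5^(5 + 1) + 5^5 + 1 = 18751  −1 ⇒ G_3=18750

1281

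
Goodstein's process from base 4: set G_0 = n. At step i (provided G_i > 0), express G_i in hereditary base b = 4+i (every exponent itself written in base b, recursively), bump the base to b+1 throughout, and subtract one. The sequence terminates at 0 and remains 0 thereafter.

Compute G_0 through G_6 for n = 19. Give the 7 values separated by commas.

G_0 = 19. HB_4(19) = 4^2 + 3. Bump = 28. G_1 = 27.
G_1 = 27. HB_5(27) = 5^2 + 2. Bump = 38. G_2 = 37.
G_2 = 37. HB_6(37) = 6^2 + 1. Bump = 50. G_3 = 49.
G_3 = 49. HB_7(49) = 7^2. Bump = 64. G_4 = 63.
G_4 = 63. HB_8(63) = 7·8 + 7. Bump = 70. G_5 = 69.
G_5 = 69. HB_9(69) = 7·9 + 6. Bump = 76. G_6 = 75.

19, 27, 37, 49, 63, 69, 75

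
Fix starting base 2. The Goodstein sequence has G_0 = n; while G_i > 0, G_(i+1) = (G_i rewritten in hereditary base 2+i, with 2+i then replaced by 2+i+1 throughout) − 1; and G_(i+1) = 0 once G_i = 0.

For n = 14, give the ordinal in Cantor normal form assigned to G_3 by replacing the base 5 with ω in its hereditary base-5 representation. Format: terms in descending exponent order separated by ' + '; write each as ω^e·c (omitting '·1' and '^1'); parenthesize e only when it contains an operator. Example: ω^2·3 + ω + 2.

ω^(ω + 1) + ω^ω

G_0 = 14. HB_2(14) = 2^(2 + 1) + 2^2 + 2. Bump = 111. G_1 = 110.
G_1 = 110. HB_3(110) = 3^(3 + 1) + 3^3 + 2. Bump = 1282. G_2 = 1281.
G_2 = 1281. HB_4(1281) = 4^(4 + 1) + 4^4 + 1. Bump = 18751. G_3 = 18750.
G_3 = 18750. HB_5(18750) = 5^(5 + 1) + 5^5. Bump = 326592. G_4 = 326591.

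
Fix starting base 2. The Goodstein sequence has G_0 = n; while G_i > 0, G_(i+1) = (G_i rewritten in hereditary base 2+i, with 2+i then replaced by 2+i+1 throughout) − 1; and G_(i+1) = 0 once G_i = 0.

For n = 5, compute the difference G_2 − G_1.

228

step 0: 5 = 2^2 + 1; sub 3 for 2: 3^3 + 1; = 28; G_1 = 28−1 = 27
step 1: 27 = 3^3; sub 4 for 3: 4^4; = 256; G_2 = 256−1 = 255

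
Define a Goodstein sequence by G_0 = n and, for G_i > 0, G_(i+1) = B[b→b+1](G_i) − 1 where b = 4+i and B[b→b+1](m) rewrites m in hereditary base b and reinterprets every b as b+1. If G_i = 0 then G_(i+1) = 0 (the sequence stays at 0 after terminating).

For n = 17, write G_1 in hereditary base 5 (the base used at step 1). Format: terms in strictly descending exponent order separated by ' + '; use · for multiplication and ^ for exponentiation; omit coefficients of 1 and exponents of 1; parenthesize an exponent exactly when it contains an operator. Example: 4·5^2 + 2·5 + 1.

5^2

17 —HB4→ 4^2 + 1 —bump→ 5^2 + 1 = 26 —(−1)→ 25
25 —HB5→ 5^2 —bump→ 6^2 = 36 —(−1)→ 35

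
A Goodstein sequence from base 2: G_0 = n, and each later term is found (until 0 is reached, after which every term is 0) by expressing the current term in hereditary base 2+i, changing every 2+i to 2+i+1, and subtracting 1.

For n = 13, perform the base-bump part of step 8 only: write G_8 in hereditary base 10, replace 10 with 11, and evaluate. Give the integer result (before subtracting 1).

[0] 13 ≡ 2^(2 + 1) + 2^2 + 1 (base 2). Lift 3: 109. −1: 108.
[1] 108 ≡ 3^(3 + 1) + 3^3 (base 3). Lift 4: 1280. −1: 1279.
[2] 1279 ≡ 4^(4 + 1) + 3·4^3 + 3·4^2 + 3·4 + 3 (base 4). Lift 5: 16093. −1: 16092.
[3] 16092 ≡ 5^(5 + 1) + 3·5^3 + 3·5^2 + 3·5 + 2 (base 5). Lift 6: 280712. −1: 280711.
[4] 280711 ≡ 6^(6 + 1) + 3·6^3 + 3·6^2 + 3·6 + 1 (base 6). Lift 7: 5765999. −1: 5765998.
[5] 5765998 ≡ 7^(7 + 1) + 3·7^3 + 3·7^2 + 3·7 (base 7). Lift 8: 134219480. −1: 134219479.
[6] 134219479 ≡ 8^(8 + 1) + 3·8^3 + 3·8^2 + 2·8 + 7 (base 8). Lift 9: 3486786856. −1: 3486786855.
[7] 3486786855 ≡ 9^(9 + 1) + 3·9^3 + 3·9^2 + 2·9 + 6 (base 9). Lift 10: 100000003326. −1: 100000003325.
[8] 100000003325 ≡ 10^(10 + 1) + 3·10^3 + 3·10^2 + 2·10 + 5 (base 10). Lift 11: 3138428381104. −1: 3138428381103.

3138428381104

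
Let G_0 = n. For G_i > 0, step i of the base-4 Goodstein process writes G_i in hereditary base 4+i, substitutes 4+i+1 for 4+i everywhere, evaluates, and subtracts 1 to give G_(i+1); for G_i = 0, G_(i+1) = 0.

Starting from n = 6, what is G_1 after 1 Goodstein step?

6

(0) 6|_4 = 4 + 2 ↦ 5 + 2|_5 = 7 ⇒ 6
(1) 6|_5 = 5 + 1 ↦ 6 + 1|_6 = 7 ⇒ 6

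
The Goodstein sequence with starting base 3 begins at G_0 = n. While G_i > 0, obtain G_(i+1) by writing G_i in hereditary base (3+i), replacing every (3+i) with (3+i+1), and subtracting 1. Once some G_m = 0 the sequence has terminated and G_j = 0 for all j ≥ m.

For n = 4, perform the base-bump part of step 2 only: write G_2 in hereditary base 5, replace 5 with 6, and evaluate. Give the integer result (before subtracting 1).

4 —HB3→ 3 + 1 —bump→ 4 + 1 = 5 —(−1)→ 4
4 —HB4→ 4 —bump→ 5 = 5 —(−1)→ 4

4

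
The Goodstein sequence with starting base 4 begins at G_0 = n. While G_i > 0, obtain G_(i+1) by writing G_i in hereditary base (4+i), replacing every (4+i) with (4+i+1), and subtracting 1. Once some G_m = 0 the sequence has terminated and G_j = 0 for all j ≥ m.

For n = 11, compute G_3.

G_0 = 11. HB_4(11) = 2·4 + 3. Bump = 13. G_1 = 12.
G_1 = 12. HB_5(12) = 2·5 + 2. Bump = 14. G_2 = 13.
G_2 = 13. HB_6(13) = 2·6 + 1. Bump = 15. G_3 = 14.

14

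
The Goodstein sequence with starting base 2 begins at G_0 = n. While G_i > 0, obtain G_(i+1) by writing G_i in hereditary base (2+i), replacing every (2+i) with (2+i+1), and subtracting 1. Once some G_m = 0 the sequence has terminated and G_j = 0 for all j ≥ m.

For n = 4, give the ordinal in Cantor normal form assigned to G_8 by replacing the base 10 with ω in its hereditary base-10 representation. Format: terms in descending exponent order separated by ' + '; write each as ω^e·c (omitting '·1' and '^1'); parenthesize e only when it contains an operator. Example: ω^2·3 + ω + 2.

ω^2·2 + ω + 1

4 —HB2→ 2^2 —bump→ 3^3 = 27 —(−1)→ 26
26 —HB3→ 2·3^2 + 2·3 + 2 —bump→ 2·4^2 + 2·4 + 2 = 42 —(−1)→ 41
41 —HB4→ 2·4^2 + 2·4 + 1 —bump→ 2·5^2 + 2·5 + 1 = 61 —(−1)→ 60
60 —HB5→ 2·5^2 + 2·5 —bump→ 2·6^2 + 2·6 = 84 —(−1)→ 83
83 —HB6→ 2·6^2 + 6 + 5 —bump→ 2·7^2 + 7 + 5 = 110 —(−1)→ 109
109 —HB7→ 2·7^2 + 7 + 4 —bump→ 2·8^2 + 8 + 4 = 140 —(−1)→ 139
139 —HB8→ 2·8^2 + 8 + 3 —bump→ 2·9^2 + 9 + 3 = 174 —(−1)→ 173
173 —HB9→ 2·9^2 + 9 + 2 —bump→ 2·10^2 + 10 + 2 = 212 —(−1)→ 211
211 —HB10→ 2·10^2 + 10 + 1 —bump→ 2·11^2 + 11 + 1 = 254 —(−1)→ 253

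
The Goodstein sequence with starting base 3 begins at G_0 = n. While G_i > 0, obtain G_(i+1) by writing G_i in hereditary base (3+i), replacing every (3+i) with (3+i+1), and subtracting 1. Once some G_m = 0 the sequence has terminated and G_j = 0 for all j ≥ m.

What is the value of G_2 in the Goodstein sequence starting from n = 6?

7

step 0: 6 = 2·3; sub 4 for 3: 2·4; = 8; G_1 = 8−1 = 7
step 1: 7 = 4 + 3; sub 5 for 4: 5 + 3; = 8; G_2 = 8−1 = 7
step 2: 7 = 5 + 2; sub 6 for 5: 6 + 2; = 8; G_3 = 8−1 = 7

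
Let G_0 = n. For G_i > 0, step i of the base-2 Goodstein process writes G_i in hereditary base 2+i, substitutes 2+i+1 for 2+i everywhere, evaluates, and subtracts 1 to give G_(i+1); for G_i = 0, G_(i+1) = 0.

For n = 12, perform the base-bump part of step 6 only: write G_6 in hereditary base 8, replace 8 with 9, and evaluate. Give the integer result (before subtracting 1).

G_0 = 12. HB_2(12) = 2^(2 + 1) + 2^2. Bump = 108. G_1 = 107.
G_1 = 107. HB_3(107) = 3^(3 + 1) + 2·3^2 + 2·3 + 2. Bump = 1066. G_2 = 1065.
G_2 = 1065. HB_4(1065) = 4^(4 + 1) + 2·4^2 + 2·4 + 1. Bump = 15686. G_3 = 15685.
G_3 = 15685. HB_5(15685) = 5^(5 + 1) + 2·5^2 + 2·5. Bump = 280020. G_4 = 280019.
G_4 = 280019. HB_6(280019) = 6^(6 + 1) + 2·6^2 + 6 + 5. Bump = 5764911. G_5 = 5764910.
G_5 = 5764910. HB_7(5764910) = 7^(7 + 1) + 2·7^2 + 7 + 4. Bump = 134217868. G_6 = 134217867.

3486784575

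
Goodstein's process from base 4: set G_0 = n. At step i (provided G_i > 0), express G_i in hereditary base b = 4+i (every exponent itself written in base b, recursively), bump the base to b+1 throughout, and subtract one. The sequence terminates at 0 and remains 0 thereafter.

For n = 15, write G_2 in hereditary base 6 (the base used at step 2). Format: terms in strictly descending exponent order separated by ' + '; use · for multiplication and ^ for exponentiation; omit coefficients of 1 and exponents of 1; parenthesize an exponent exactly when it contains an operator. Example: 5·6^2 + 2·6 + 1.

3·6 + 1

base 4: 15 = 3·4 + 3; at 5: 3·5 + 3 = 18; next = 17
base 5: 17 = 3·5 + 2; at 6: 3·6 + 2 = 20; next = 19
base 6: 19 = 3·6 + 1; at 7: 3·7 + 1 = 22; next = 21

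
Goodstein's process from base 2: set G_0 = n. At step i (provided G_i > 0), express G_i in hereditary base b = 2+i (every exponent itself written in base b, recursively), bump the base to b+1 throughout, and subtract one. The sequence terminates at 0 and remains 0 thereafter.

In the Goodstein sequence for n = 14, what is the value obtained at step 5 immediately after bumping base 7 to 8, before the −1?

G_0 = 14. HB_2(14) = 2^(2 + 1) + 2^2 + 2. Bump = 111. G_1 = 110.
G_1 = 110. HB_3(110) = 3^(3 + 1) + 3^3 + 2. Bump = 1282. G_2 = 1281.
G_2 = 1281. HB_4(1281) = 4^(4 + 1) + 4^4 + 1. Bump = 18751. G_3 = 18750.
G_3 = 18750. HB_5(18750) = 5^(5 + 1) + 5^5. Bump = 326592. G_4 = 326591.
G_4 = 326591. HB_6(326591) = 6^(6 + 1) + 5·6^5 + 5·6^4 + 5·6^3 + 5·6^2 + 5·6 + 5. Bump = 5862841. G_5 = 5862840.
G_5 = 5862840. HB_7(5862840) = 7^(7 + 1) + 5·7^5 + 5·7^4 + 5·7^3 + 5·7^2 + 5·7 + 4. Bump = 134404972. G_6 = 134404971.

134404972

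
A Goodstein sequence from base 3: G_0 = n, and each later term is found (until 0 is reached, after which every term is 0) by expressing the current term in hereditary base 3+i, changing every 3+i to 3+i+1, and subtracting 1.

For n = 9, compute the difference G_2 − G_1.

step 0: 9 = 3^2; sub 4 for 3: 4^2; = 16; G_1 = 16−1 = 15
step 1: 15 = 3·4 + 3; sub 5 for 4: 3·5 + 3; = 18; G_2 = 18−1 = 17

2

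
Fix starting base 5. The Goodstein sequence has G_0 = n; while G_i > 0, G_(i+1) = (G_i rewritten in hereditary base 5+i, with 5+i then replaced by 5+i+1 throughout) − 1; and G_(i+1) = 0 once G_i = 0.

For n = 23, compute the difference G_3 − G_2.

23 —HB5→ 4·5 + 3 —bump→ 4·6 + 3 = 27 —(−1)→ 26
26 —HB6→ 4·6 + 2 —bump→ 4·7 + 2 = 30 —(−1)→ 29
29 —HB7→ 4·7 + 1 —bump→ 4·8 + 1 = 33 —(−1)→ 32

3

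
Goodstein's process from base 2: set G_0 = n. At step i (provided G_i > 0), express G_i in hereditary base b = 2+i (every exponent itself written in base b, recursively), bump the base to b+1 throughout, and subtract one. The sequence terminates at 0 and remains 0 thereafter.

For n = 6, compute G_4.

(0) 6|_2 = 2^2 + 2 ↦ 3^3 + 3|_3 = 30 ⇒ 29
(1) 29|_3 = 3^3 + 2 ↦ 4^4 + 2|_4 = 258 ⇒ 257
(2) 257|_4 = 4^4 + 1 ↦ 5^5 + 1|_5 = 3126 ⇒ 3125
(3) 3125|_5 = 5^5 ↦ 6^6|_6 = 46656 ⇒ 46655
(4) 46655|_6 = 5·6^5 + 5·6^4 + 5·6^3 + 5·6^2 + 5·6 + 5 ↦ 5·7^5 + 5·7^4 + 5·7^3 + 5·7^2 + 5·7 + 5|_7 = 98040 ⇒ 98039

46655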